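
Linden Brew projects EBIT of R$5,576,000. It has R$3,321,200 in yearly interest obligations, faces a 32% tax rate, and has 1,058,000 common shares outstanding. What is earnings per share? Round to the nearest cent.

R$1.45

Pre-tax income = R$5,576,000 − R$3,321,200.00 = R$2,254,800.00.
After tax at 32%: net income = R$2,254,800.00 × 0.68 = R$1,533,264.00.
EPS = R$1,533,264.00 ÷ 1,058,000 = R$1.45.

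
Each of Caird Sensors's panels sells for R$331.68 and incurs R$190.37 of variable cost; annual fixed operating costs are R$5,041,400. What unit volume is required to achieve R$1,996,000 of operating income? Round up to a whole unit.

49,802 panels

Contribution margin per unit = R$331.68 − R$190.37 = R$141.31.
Need Q such that Q × R$141.31 − R$5,041,400 = R$1,996,000, i.e. Q = R$7,037,400 / R$141.31 = 49,801.15 → 49,802.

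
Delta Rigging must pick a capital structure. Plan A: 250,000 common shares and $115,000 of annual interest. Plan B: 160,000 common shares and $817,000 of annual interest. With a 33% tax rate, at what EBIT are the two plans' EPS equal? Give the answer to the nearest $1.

Set EPS_A = EPS_B: (EBIT − $115,000)(1 − 0.33) ÷ 250,000 = (EBIT − $817,000)(1 − 0.33) ÷ 160,000.
The (1 − t) factor cancels: (EBIT − 115,000) × 160,000 = (EBIT − 817,000) × 250,000.
Solving, EBIT = (817,000·250,000 − 115,000·160,000) / (250,000 − 160,000) = 185,850,000,000 / 90,000 = 2,065,000.00.

$2,065,000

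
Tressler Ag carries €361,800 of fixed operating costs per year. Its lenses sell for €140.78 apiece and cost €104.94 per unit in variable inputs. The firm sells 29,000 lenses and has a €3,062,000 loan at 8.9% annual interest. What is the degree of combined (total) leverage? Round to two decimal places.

At 29,000 units, contribution = 29,000 × €35.84 = €1,039,360.00.
Operating income = contribution − fixed costs = €1,039,360.00 − €361,800 = €677,560.00. Interest = €272,518.00.
DOL = €1,039,360.00 ÷ €677,560.00 = 1.5340; DFL = €677,560.00 ÷ €405,042.00 = 1.6728.
DCL = DOL × DFL = 1.5340 × 1.6728 = 2.5661.

2.57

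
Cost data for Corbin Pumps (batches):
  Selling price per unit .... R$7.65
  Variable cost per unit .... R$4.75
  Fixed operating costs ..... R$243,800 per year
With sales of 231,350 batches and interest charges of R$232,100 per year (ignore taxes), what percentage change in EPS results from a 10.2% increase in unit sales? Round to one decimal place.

+35.1%

At 231,350 units, contribution = 231,350 × R$2.90 = R$670,915.00.
Operating income = contribution − fixed costs = R$670,915.00 − R$243,800 = R$427,115.00.
After interest of R$232,100.00, pre-tax earnings = R$195,015.00.
DCL = total CM / (EBIT − I) = R$670,915.00 / R$195,015.00 = 3.4403.
EPS therefore changes by 3.4403 × (+10.2%) = +35.1%.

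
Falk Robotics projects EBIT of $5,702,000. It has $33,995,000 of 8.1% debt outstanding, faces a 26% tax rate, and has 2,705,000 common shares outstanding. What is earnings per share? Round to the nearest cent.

$0.81

Pre-tax income = $5,702,000 − $2,753,595.00 = $2,948,405.00.
Net income = $2,948,405.00 × (1 − 0.26) = $2,181,819.70.
EPS = $2,181,819.70 ÷ 2,705,000 = $0.81.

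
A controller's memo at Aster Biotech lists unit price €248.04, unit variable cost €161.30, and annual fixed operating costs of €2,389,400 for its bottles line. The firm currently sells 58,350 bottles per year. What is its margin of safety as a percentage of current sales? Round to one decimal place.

Contribution margin per unit = €248.04 − €161.30 = €86.74. Break-even units = €2,389,400 ÷ €86.74 = 27,546.69; break-even revenue = 27,546.69 × €248.04 = €6,832,681.30.
Actual sales revenue = 58,350 × €248.04 = €14,473,134.00.
Margin of safety = (€14,473,134.00 − €6,832,681.30) ÷ €14,473,134.00 = 52.8%.

52.8%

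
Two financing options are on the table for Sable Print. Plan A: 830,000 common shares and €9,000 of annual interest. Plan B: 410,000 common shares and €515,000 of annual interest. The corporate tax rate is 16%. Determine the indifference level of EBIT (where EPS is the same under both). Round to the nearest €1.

€1,008,952

Set EPS_A = EPS_B: (EBIT − €9,000)(1 − 0.16) ÷ 830,000 = (EBIT − €515,000)(1 − 0.16) ÷ 410,000.
The (1 − t) factor cancels: (EBIT − 9,000) × 410,000 = (EBIT − 515,000) × 830,000.
EBIT × (830,000 − 410,000) = 515,000 × 830,000 − 9,000 × 410,000 = 423,760,000,000, so EBIT = 423,760,000,000 ÷ 420,000 = 1,008,952.38.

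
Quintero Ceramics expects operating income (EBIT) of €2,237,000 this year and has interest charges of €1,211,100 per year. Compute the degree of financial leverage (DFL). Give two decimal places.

Interest = €1,211,100.00.
DFL = EBIT ÷ (EBIT − I) = €2,237,000 ÷ (€2,237,000 − €1,211,100.00) = €2,237,000 ÷ €1,025,900.00 = 2.1805.

2.18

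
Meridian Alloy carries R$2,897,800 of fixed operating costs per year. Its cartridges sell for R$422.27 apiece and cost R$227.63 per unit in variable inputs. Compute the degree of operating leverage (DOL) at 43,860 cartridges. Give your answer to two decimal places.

At 43,860 units, contribution = 43,860 × R$194.64 = R$8,536,910.40.
Operating income = contribution − fixed costs = R$8,536,910.40 − R$2,897,800 = R$5,639,110.40.
So DOL = total CM / EBIT = R$8,536,910.40 / R$5,639,110.40 = 1.5139.

1.51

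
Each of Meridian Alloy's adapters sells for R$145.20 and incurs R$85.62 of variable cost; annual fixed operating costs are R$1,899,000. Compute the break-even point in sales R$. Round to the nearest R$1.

R$4,627,976

Contribution margin per unit = R$145.20 − R$85.62 = R$59.58, a CM ratio of R$59.58 ÷ R$145.20 = 0.4103.
Break-even sales = FC ÷ CM ratio = R$1,899,000 × R$145.20 / R$59.58 = R$4,627,976.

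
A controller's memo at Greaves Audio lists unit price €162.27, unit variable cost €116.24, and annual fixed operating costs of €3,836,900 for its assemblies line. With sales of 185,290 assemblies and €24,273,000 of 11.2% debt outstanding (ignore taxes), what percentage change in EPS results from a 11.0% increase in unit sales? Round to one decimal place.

+47.5%

Contribution at this volume is 185,290 × €46.03 = €8,528,898.70.
EBIT = €8,528,898.70 − €3,836,900 = €4,691,998.70.
Interest = €2,718,576.00, so EBIT − I = €1,973,422.70.
DCL = total CM / (EBIT − I) = €8,528,898.70 / €1,973,422.70 = 4.3219.
EPS therefore changes by 4.3219 × (+11.0%) = +47.5%.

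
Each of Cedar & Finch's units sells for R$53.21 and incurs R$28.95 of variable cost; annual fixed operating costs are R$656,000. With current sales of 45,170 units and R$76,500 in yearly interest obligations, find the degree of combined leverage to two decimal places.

3.02

Contribution at this volume is 45,170 × R$24.26 = R$1,095,824.20.
EBIT = R$1,095,824.20 − R$656,000 = R$439,824.20. Interest = R$76,500.00.
DOL = R$1,095,824.20 ÷ R$439,824.20 = 2.4915; DFL = R$439,824.20 ÷ R$363,324.20 = 1.2106.
Combined leverage = 2.4915 × 1.2106 = 3.0162.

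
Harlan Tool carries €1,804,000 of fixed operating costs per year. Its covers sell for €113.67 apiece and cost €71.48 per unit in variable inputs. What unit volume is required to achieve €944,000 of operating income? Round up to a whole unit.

Each unit contributes €113.67 − €71.48 = €42.19.
Units = (FC + target) / CM = (€1,804,000 + €944,000) / €42.19 = 65,133.92, so 65,134 covers.

65,134 covers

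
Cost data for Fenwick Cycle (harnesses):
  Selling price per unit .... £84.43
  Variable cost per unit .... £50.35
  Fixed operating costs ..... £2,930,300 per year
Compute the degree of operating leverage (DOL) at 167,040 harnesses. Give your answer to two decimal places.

2.06

Contribution at this volume is 167,040 × £34.08 = £5,692,723.20.
Operating income = contribution − fixed costs = £5,692,723.20 − £2,930,300 = £2,762,423.20.
So DOL = total CM / EBIT = £5,692,723.20 / £2,762,423.20 = 2.0608.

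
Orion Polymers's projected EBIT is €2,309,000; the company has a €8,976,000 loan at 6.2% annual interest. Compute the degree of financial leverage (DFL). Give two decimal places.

1.32

Annual interest charges come to €556,512.00.
Degree of financial leverage = EBIT / (EBIT − interest) = €2,309,000 / €1,752,488.00 = 1.3176.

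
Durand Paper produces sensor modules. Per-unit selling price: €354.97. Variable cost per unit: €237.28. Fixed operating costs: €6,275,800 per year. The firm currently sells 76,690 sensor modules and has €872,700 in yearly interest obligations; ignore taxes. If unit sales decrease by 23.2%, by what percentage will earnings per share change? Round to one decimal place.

-111.5%

At 76,690 units, contribution = 76,690 × €117.69 = €9,025,646.10.
Subtracting fixed costs: EBIT = €9,025,646.10 − €6,275,800 = €2,749,846.10.
Interest = €872,700.00, so EBIT − I = €1,877,146.10.
DCL = total CM / (EBIT − I) = €9,025,646.10 / €1,877,146.10 = 4.8082.
EPS therefore changes by 4.8082 × (-23.2%) = -111.5%.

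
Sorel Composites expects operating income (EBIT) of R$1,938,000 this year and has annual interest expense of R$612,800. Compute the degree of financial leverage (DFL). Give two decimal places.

Annual interest charges come to R$612,800.00.
Degree of financial leverage = EBIT / (EBIT − interest) = R$1,938,000 / R$1,325,200.00 = 1.4624.

1.46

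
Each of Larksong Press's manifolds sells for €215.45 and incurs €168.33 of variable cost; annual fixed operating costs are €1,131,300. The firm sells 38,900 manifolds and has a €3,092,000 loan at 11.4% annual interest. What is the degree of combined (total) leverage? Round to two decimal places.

At 38,900 units, contribution = 38,900 × €47.12 = €1,832,968.00.
Subtracting fixed costs: EBIT = €1,832,968.00 − €1,131,300 = €701,668.00. Interest = €352,488.00, so EBIT − I = €349,180.00.
Degree of total leverage = total CM / (EBIT − interest) = €1,832,968.00 / €349,180.00 = 5.2493.

5.25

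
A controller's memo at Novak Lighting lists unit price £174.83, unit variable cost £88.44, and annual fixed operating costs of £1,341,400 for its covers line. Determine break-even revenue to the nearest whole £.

Contribution margin per unit = £174.83 − £88.44 = £86.39, a CM ratio of £86.39 ÷ £174.83 = 0.4941.
Break-even revenue = fixed costs × price ÷ CM = £1,341,400 × £174.83 ÷ £86.39 = £2,714,631.

£2,714,631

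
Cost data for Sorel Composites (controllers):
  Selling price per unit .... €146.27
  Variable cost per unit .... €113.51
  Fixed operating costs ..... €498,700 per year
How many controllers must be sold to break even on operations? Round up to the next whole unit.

Each unit contributes €146.27 − €113.51 = €32.76.
Break-even volume = fixed costs ÷ CM per unit = €498,700 ÷ €32.76 = 15,222.83, so 15,223 controllers.

15,223 controllers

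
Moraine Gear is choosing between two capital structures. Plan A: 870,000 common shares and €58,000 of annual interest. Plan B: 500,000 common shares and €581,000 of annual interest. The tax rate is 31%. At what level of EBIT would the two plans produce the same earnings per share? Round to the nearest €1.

€1,287,757

At indifference, (EBIT − 58,000)(1 − t)/870,000 = (EBIT − 581,000)(1 − t)/500,000.
Cancelling (1 − t) and cross-multiplying: 500,000·(EBIT − 58,000) = 870,000·(EBIT − 581,000).
Solving, EBIT = (581,000·870,000 − 58,000·500,000) / (870,000 − 500,000) = 476,470,000,000 / 370,000 = 1,287,756.76.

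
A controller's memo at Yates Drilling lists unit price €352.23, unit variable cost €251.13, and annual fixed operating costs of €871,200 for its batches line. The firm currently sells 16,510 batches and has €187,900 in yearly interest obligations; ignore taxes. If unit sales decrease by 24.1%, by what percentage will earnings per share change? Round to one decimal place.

-65.9%

At 16,510 units, contribution = 16,510 × €101.10 = €1,669,161.00.
Subtracting fixed costs: EBIT = €1,669,161.00 − €871,200 = €797,961.00.
Interest = €187,900.00, so EBIT − I = €610,061.00.
Degree of combined leverage = contribution ÷ (EBIT − I) = €1,669,161.00 ÷ €610,061.00 = 2.7361.
EPS therefore changes by 2.7361 × (-24.1%) = -65.9%.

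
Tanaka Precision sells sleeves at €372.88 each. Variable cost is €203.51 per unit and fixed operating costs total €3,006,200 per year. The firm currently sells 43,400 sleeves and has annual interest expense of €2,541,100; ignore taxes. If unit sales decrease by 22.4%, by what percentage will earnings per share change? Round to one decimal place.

Total contribution margin = 43,400 × €169.37 = €7,350,658.00.
Subtracting fixed costs: EBIT = €7,350,658.00 − €3,006,200 = €4,344,458.00.
Interest = €2,541,100.00, so EBIT − I = €1,803,358.00.
Degree of combined leverage = contribution ÷ (EBIT − I) = €7,350,658.00 ÷ €1,803,358.00 = 4.0761.
EPS therefore changes by 4.0761 × (-22.4%) = -91.3%.

-91.3%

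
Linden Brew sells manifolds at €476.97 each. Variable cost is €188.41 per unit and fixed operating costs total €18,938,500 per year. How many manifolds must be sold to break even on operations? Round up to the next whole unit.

65,632 manifolds

Unit CM = price − variable cost = €476.97 − €188.41 = €288.56.
Break-even Q = €18,938,500 / €288.56 = 65,631.06 → 65,632 manifolds.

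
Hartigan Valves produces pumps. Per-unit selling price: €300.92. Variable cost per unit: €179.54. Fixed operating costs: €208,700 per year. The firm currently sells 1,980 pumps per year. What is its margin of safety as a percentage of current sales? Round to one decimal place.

Unit CM = price − variable cost = €300.92 − €179.54 = €121.38. Break-even units = €208,700 ÷ €121.38 = 1,719.39; break-even revenue = 1,719.39 × €300.92 = €517,399.93.
Current sales = 1,980 × €300.92 = €595,821.60.
Margin of safety = (€595,821.60 − €517,399.93) ÷ €595,821.60 = 13.2%.

13.2%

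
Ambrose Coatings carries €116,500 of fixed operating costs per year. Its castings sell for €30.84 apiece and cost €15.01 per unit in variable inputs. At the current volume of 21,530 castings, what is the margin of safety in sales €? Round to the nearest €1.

Contribution margin per unit = €30.84 − €15.01 = €15.83. Break-even units = €116,500 ÷ €15.83 = 7,359.44; break-even revenue = 7,359.44 × €30.84 = €226,965.26.
Actual sales revenue = 21,530 × €30.84 = €663,985.20.
Margin of safety = €663,985.20 − €226,965.26 = €437,020.

€437,020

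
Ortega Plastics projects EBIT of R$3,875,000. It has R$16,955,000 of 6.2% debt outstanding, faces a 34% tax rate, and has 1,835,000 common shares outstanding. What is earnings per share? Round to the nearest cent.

R$1.02

Interest = R$1,051,210.00, so EBT = R$3,875,000 − R$1,051,210.00 = R$2,823,790.00.
After tax at 34%: net income = R$2,823,790.00 × 0.66 = R$1,863,701.40.
Per share: R$1,863,701.40 / 1,835,000 shares = R$1.02.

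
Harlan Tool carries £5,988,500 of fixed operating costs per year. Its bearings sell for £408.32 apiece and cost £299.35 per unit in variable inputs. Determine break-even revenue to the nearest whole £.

CM per unit = £408.32 − £299.35 = £108.97; CM ratio = £108.97 / £408.32 = 0.2669.
Break-even revenue = fixed costs × price ÷ CM = £5,988,500 × £408.32 ÷ £108.97 = £22,439,427.

£22,439,427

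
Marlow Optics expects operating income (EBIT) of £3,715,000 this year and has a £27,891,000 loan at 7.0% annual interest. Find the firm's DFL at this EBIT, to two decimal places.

2.11

Interest = £1,952,370.00.
DFL = EBIT ÷ (EBIT − I) = £3,715,000 ÷ (£3,715,000 − £1,952,370.00) = £3,715,000 ÷ £1,762,630.00 = 2.1076.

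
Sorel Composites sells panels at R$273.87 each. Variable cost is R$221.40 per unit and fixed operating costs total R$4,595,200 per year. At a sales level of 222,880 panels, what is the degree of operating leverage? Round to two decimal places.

Total contribution margin = 222,880 × R$52.47 = R$11,694,513.60.
Subtracting fixed costs: EBIT = R$11,694,513.60 − R$4,595,200 = R$7,099,313.60.
So DOL = total CM / EBIT = R$11,694,513.60 / R$7,099,313.60 = 1.6473.

1.65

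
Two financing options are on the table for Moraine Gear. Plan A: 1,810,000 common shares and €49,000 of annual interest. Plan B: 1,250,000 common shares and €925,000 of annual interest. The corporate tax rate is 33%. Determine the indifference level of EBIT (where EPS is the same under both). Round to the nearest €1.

€2,880,357

Set EPS_A = EPS_B: (EBIT − €49,000)(1 − 0.33) ÷ 1,810,000 = (EBIT − €925,000)(1 − 0.33) ÷ 1,250,000.
The (1 − t) factor cancels: (EBIT − 49,000) × 1,250,000 = (EBIT − 925,000) × 1,810,000.
Solving, EBIT = (925,000·1,810,000 − 49,000·1,250,000) / (1,810,000 − 1,250,000) = 1,613,000,000,000 / 560,000 = 2,880,357.14.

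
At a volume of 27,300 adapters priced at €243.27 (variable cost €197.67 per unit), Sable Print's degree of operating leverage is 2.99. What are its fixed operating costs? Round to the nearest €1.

€828,532

At 27,300 units, contribution = 27,300 × €45.60 = €1,244,880.00.
Since DOL = CM ÷ EBIT, EBIT = €1,244,880.00 ÷ 2.99 = €416,347.83.
And FC = contribution − EBIT = €1,244,880.00 − €416,347.83 = €828,532.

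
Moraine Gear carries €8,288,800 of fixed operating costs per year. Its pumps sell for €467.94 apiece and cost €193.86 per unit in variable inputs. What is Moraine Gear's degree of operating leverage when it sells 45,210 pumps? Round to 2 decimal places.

3.02

Total contribution margin = 45,210 × €274.08 = €12,391,156.80.
Operating income = contribution − fixed costs = €12,391,156.80 − €8,288,800 = €4,102,356.80.
So DOL = total CM / EBIT = €12,391,156.80 / €4,102,356.80 = 3.0205.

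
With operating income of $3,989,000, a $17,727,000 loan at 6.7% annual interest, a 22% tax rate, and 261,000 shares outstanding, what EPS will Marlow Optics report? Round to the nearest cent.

Interest = $1,187,709.00, so EBT = $3,989,000 − $1,187,709.00 = $2,801,291.00.
After tax at 22%: net income = $2,801,291.00 × 0.78 = $2,185,006.98.
EPS = $2,185,006.98 ÷ 261,000 = $8.37.

$8.37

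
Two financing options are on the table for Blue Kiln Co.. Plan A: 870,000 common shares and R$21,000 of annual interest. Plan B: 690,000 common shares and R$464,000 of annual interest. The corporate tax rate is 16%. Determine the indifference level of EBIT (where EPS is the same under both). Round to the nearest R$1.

R$2,162,167

At indifference, (EBIT − 21,000)(1 − t)/870,000 = (EBIT − 464,000)(1 − t)/690,000.
Cancelling (1 − t) and cross-multiplying: 690,000·(EBIT − 21,000) = 870,000·(EBIT − 464,000).
EBIT × (870,000 − 690,000) = 464,000 × 870,000 − 21,000 × 690,000 = 389,190,000,000, so EBIT = 389,190,000,000 ÷ 180,000 = 2,162,166.67.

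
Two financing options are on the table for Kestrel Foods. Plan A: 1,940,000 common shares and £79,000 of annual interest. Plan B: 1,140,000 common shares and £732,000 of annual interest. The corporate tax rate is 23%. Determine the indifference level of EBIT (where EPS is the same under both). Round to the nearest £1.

At indifference, (EBIT − 79,000)(1 − t)/1,940,000 = (EBIT − 732,000)(1 − t)/1,140,000.
The (1 − t) factor cancels: (EBIT − 79,000) × 1,140,000 = (EBIT − 732,000) × 1,940,000.
EBIT × (1,940,000 − 1,140,000) = 732,000 × 1,940,000 − 79,000 × 1,140,000 = 1,330,020,000,000, so EBIT = 1,330,020,000,000 ÷ 800,000 = 1,662,525.00.

£1,662,525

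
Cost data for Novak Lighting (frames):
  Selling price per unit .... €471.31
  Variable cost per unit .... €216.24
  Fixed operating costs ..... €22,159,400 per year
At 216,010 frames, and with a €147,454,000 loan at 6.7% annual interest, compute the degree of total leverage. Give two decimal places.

Total contribution margin = 216,010 × €255.07 = €55,097,670.70.
EBIT = €55,097,670.70 − €22,159,400 = €32,938,270.70. Interest = €9,879,418.00.
DOL = €55,097,670.70 ÷ €32,938,270.70 = 1.6728; DFL = €32,938,270.70 ÷ €23,058,852.70 = 1.4284.
Combined leverage = 1.6728 × 1.4284 = 2.3894.

2.39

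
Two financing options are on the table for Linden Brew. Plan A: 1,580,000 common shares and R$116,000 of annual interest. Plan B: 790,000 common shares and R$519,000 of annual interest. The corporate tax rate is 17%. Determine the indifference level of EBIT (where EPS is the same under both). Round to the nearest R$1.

R$922,000

Set EPS_A = EPS_B: (EBIT − R$116,000)(1 − 0.17) ÷ 1,580,000 = (EBIT − R$519,000)(1 − 0.17) ÷ 790,000.
Cancelling (1 − t) and cross-multiplying: 790,000·(EBIT − 116,000) = 1,580,000·(EBIT − 519,000).
EBIT × (1,580,000 − 790,000) = 519,000 × 1,580,000 − 116,000 × 790,000 = 728,380,000,000, so EBIT = 728,380,000,000 ÷ 790,000 = 922,000.00.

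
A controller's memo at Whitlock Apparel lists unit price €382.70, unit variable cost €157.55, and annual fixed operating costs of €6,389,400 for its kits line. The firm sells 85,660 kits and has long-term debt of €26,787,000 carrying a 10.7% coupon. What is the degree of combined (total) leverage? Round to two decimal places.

1.92

Contribution at this volume is 85,660 × €225.15 = €19,286,349.00.
Operating income = contribution − fixed costs = €19,286,349.00 − €6,389,400 = €12,896,949.00. Interest = €2,866,209.00, so EBIT − I = €10,030,740.00.
Degree of total leverage = total CM / (EBIT − interest) = €19,286,349.00 / €10,030,740.00 = 1.9227.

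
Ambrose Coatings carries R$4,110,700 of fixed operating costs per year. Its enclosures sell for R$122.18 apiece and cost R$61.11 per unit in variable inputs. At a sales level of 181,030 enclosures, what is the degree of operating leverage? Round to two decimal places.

1.59

At 181,030 units, contribution = 181,030 × R$61.07 = R$11,055,502.10.
Subtracting fixed costs: EBIT = R$11,055,502.10 − R$4,110,700 = R$6,944,802.10.
So DOL = total CM / EBIT = R$11,055,502.10 / R$6,944,802.10 = 1.5919.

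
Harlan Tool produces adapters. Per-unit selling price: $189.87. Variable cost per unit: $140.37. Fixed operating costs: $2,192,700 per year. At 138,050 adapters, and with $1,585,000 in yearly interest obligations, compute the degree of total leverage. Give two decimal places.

2.24

Total contribution margin = 138,050 × $49.50 = $6,833,475.00.
Subtracting fixed costs: EBIT = $6,833,475.00 − $2,192,700 = $4,640,775.00. Interest = $1,585,000.00.
DOL = $6,833,475.00 ÷ $4,640,775.00 = 1.4725; DFL = $4,640,775.00 ÷ $3,055,775.00 = 1.5187.
Combined leverage = 1.4725 × 1.5187 = 2.2363.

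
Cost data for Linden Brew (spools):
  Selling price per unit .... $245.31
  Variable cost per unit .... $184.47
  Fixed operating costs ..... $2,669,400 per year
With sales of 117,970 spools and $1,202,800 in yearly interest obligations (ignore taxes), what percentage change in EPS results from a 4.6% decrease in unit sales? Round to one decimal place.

Contribution at this volume is 117,970 × $60.84 = $7,177,294.80.
Subtracting fixed costs: EBIT = $7,177,294.80 − $2,669,400 = $4,507,894.80.
After interest of $1,202,800.00, pre-tax earnings = $3,305,094.80.
DCL = total CM / (EBIT − I) = $7,177,294.80 / $3,305,094.80 = 2.1716.
EPS therefore changes by 2.1716 × (-4.6%) = -10.0%.

-10.0%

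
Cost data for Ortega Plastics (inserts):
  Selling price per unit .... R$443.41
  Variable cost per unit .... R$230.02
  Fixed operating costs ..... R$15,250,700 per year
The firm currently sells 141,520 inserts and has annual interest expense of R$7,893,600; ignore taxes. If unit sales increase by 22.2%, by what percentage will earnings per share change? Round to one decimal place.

+95.0%

Total contribution margin = 141,520 × R$213.39 = R$30,198,952.80.
Subtracting fixed costs: EBIT = R$30,198,952.80 − R$15,250,700 = R$14,948,252.80.
After interest of R$7,893,600.00, pre-tax earnings = R$7,054,652.80.
DCL = total CM / (EBIT − I) = R$30,198,952.80 / R$7,054,652.80 = 4.2807.
%ΔEPS = DCL × %ΔSales = 4.2807 × +22.2% = +95.0%.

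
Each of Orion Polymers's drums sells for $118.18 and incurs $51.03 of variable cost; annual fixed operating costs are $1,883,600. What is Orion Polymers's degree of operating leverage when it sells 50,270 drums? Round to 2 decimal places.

Contribution at this volume is 50,270 × $67.15 = $3,375,630.50.
Subtracting fixed costs: EBIT = $3,375,630.50 − $1,883,600 = $1,492,030.50.
Degree of operating leverage = $3,375,630.50 / $1,492,030.50 = 2.2624.

2.26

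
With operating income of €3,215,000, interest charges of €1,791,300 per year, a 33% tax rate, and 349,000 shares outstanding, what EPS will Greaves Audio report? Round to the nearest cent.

€2.73

Pre-tax income = €3,215,000 − €1,791,300.00 = €1,423,700.00.
Net income = €1,423,700.00 × (1 − 0.33) = €953,879.00.
Per share: €953,879.00 / 349,000 shares = €2.73.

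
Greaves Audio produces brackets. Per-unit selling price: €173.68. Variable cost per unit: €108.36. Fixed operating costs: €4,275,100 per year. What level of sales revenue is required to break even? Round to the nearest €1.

€11,367,106

Contribution margin per unit = €173.68 − €108.36 = €65.32, a CM ratio of €65.32 ÷ €173.68 = 0.3761.
Break-even revenue = fixed costs × price ÷ CM = €4,275,100 × €173.68 ÷ €65.32 = €11,367,106.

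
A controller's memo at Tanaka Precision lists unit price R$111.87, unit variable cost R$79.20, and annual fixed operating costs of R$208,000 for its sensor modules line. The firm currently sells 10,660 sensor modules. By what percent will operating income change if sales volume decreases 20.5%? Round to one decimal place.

Total contribution margin = 10,660 × R$32.67 = R$348,262.20.
Subtracting fixed costs: EBIT = R$348,262.20 − R$208,000 = R$140,262.20.
DOL = contribution ÷ EBIT = R$348,262.20 ÷ R$140,262.20 = 2.4829.
So EBIT moves 2.4829 × (-20.5%) = -50.9%.

-50.9%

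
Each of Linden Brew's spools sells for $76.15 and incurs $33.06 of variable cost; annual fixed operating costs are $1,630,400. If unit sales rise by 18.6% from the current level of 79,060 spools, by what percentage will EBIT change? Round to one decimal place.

Contribution at this volume is 79,060 × $43.09 = $3,406,695.40.
Operating income = contribution − fixed costs = $3,406,695.40 − $1,630,400 = $1,776,295.40.
So DOL = total CM / EBIT = $3,406,695.40 / $1,776,295.40 = 1.9179.
%ΔEBIT = DOL × %ΔSales = 1.9179 × +18.6% = +35.7%.

+35.7%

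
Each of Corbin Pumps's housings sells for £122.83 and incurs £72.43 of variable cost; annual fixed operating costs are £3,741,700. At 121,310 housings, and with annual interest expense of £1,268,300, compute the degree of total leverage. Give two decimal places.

Total contribution margin = 121,310 × £50.40 = £6,114,024.00.
Subtracting fixed costs: EBIT = £6,114,024.00 − £3,741,700 = £2,372,324.00. Interest = £1,268,300.00, so EBIT − I = £1,104,024.00.
Degree of total leverage = total CM / (EBIT − interest) = £6,114,024.00 / £1,104,024.00 = 5.5379.

5.54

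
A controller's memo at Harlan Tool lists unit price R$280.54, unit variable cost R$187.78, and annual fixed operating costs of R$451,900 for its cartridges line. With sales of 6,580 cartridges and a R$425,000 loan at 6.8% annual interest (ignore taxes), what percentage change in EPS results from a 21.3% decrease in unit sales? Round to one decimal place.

-100.3%

Contribution at this volume is 6,580 × R$92.76 = R$610,360.80.
Subtracting fixed costs: EBIT = R$610,360.80 − R$451,900 = R$158,460.80.
After interest of R$28,900.00, pre-tax earnings = R$129,560.80.
Degree of combined leverage = contribution ÷ (EBIT − I) = R$610,360.80 ÷ R$129,560.80 = 4.7110.
%ΔEPS = DCL × %ΔSales = 4.7110 × -21.3% = -100.3%.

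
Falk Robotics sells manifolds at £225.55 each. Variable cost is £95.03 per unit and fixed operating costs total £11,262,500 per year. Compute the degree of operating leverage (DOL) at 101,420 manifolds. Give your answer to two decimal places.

At 101,420 units, contribution = 101,420 × £130.52 = £13,237,338.40.
EBIT = £13,237,338.40 − £11,262,500 = £1,974,838.40.
Degree of operating leverage = £13,237,338.40 / £1,974,838.40 = 6.7030.

6.70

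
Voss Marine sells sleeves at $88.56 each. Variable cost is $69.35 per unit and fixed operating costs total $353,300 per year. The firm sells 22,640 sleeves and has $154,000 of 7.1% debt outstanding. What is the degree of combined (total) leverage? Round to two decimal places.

6.15

At 22,640 units, contribution = 22,640 × $19.21 = $434,914.40.
Operating income = contribution − fixed costs = $434,914.40 − $353,300 = $81,614.40. Interest = $10,934.00.
DOL = $434,914.40 ÷ $81,614.40 = 5.3289; DFL = $81,614.40 ÷ $70,680.40 = 1.1547.
DCL = DOL × DFL = 5.3289 × 1.1547 = 6.1533.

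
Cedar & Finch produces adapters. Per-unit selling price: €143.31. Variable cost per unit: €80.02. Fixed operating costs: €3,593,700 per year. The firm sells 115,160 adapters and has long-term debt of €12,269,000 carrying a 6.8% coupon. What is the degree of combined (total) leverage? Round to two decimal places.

Total contribution margin = 115,160 × €63.29 = €7,288,476.40.
Subtracting fixed costs: EBIT = €7,288,476.40 − €3,593,700 = €3,694,776.40. Interest = €834,292.00.
DOL = €7,288,476.40 ÷ €3,694,776.40 = 1.9726; DFL = €3,694,776.40 ÷ €2,860,484.40 = 1.2917.
Combined leverage = 1.9726 × 1.2917 = 2.5480.

2.55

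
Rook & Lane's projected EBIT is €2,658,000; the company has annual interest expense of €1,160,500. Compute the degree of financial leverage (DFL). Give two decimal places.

Annual interest charges come to €1,160,500.00.
Degree of financial leverage = EBIT / (EBIT − interest) = €2,658,000 / €1,497,500.00 = 1.7750.

1.77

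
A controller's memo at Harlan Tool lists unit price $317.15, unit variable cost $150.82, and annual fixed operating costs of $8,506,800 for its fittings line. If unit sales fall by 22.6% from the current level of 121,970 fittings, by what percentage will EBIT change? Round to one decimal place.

At 121,970 units, contribution = 121,970 × $166.33 = $20,287,270.10.
Operating income = contribution − fixed costs = $20,287,270.10 − $8,506,800 = $11,780,470.10.
So DOL = total CM / EBIT = $20,287,270.10 / $11,780,470.10 = 1.7221.
Operating income changes by 1.7221 × -22.6% = -38.9%.

-38.9%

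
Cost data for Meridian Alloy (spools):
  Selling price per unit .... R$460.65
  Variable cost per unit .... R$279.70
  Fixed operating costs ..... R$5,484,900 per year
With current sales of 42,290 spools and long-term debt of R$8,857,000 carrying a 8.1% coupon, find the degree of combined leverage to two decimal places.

5.28

At 42,290 units, contribution = 42,290 × R$180.95 = R$7,652,375.50.
EBIT = R$7,652,375.50 − R$5,484,900 = R$2,167,475.50. Interest = R$717,417.00.
DOL = R$7,652,375.50 ÷ R$2,167,475.50 = 3.5305; DFL = R$2,167,475.50 ÷ R$1,450,058.50 = 1.4948.
DCL = DOL × DFL = 3.5305 × 1.4948 = 5.2774.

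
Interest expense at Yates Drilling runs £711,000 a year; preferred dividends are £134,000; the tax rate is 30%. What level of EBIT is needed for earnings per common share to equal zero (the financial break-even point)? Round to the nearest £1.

Preferred dividends are paid after tax, so their pre-tax equivalent is £134,000 ÷ (1 − 0.30) = £191,428.57.
Financial break-even EBIT = interest + D_p ÷ (1 − t) = £711,000 + £191,428.57 = £902,428.57.

£902,429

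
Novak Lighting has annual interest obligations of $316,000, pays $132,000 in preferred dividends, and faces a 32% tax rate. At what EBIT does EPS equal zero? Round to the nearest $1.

Preferred dividends are paid after tax, so their pre-tax equivalent is $132,000 ÷ (1 − 0.32) = $194,117.65.
Financial break-even EBIT = interest + D_p ÷ (1 − t) = $316,000 + $194,117.65 = $510,117.65.

$510,118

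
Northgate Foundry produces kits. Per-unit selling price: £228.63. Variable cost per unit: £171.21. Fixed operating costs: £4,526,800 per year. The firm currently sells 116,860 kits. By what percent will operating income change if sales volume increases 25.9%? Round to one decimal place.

+79.6%

Contribution at this volume is 116,860 × £57.42 = £6,710,101.20.
EBIT = £6,710,101.20 − £4,526,800 = £2,183,301.20.
DOL = contribution ÷ EBIT = £6,710,101.20 ÷ £2,183,301.20 = 3.0734.
%ΔEBIT = DOL × %ΔSales = 3.0734 × +25.9% = +79.6%.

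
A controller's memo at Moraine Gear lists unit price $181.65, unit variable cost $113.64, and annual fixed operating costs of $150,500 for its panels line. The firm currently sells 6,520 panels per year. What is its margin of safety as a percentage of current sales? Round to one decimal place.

Contribution margin per unit = $181.65 − $113.64 = $68.01. Break-even units = $150,500 ÷ $68.01 = 2,212.91; break-even revenue = 2,212.91 × $181.65 = $401,975.08.
Actual sales revenue = 6,520 × $181.65 = $1,184,358.00.
Margin of safety = ($1,184,358.00 − $401,975.08) ÷ $1,184,358.00 = 66.1%.

66.1%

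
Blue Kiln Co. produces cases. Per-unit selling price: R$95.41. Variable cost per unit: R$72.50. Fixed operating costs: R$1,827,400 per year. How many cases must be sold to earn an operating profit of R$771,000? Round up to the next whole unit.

Each unit contributes R$95.41 − R$72.50 = R$22.91.
Required volume = (fixed costs + target profit) ÷ CM = (R$1,827,400 + R$771,000) ÷ R$22.91 = 113,417.72, so 113,418 cases.

113,418 cases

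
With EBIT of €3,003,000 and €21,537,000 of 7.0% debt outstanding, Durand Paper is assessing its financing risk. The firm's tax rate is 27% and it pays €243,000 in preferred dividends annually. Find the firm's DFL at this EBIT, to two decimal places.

2.58

Interest = €1,507,590.00.
Preferred dividends grossed up pre-tax: €243,000 / (1 − 0.27) = €332,876.71.
DFL = EBIT ÷ [EBIT − I − D_p/(1−t)] = €3,003,000 ÷ [€3,003,000 − €1,507,590.00 − €332,876.71] = €3,003,000 ÷ €1,162,533.29 = 2.5832.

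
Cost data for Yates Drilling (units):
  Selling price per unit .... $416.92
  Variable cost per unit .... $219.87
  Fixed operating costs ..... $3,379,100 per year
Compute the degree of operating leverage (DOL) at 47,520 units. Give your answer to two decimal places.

Contribution at this volume is 47,520 × $197.05 = $9,363,816.00.
Subtracting fixed costs: EBIT = $9,363,816.00 − $3,379,100 = $5,984,716.00.
DOL = contribution ÷ EBIT = $9,363,816.00 ÷ $5,984,716.00 = 1.5646.

1.56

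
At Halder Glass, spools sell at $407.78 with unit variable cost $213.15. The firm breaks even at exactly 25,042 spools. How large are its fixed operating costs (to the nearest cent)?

Contribution margin per unit = $407.78 − $213.15 = $194.63.
Since BE = FC / CM, FC = 25,042 × $194.63 = $4,873,924.46.

$4,873,924.46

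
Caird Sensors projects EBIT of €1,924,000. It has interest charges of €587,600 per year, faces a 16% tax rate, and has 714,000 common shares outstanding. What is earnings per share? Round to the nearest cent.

€1.57

Pre-tax income = €1,924,000 − €587,600.00 = €1,336,400.00.
After tax at 16%: net income = €1,336,400.00 × 0.84 = €1,122,576.00.
Per share: €1,122,576.00 / 714,000 shares = €1.57.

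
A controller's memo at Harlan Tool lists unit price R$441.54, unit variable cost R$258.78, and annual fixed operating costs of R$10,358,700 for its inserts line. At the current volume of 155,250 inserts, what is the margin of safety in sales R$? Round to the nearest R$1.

R$43,522,928

Unit CM = price − variable cost = R$441.54 − R$258.78 = R$182.76. Break-even units = R$10,358,700 ÷ R$182.76 = 56,679.25; break-even revenue = 56,679.25 × R$441.54 = R$25,026,156.70.
Actual sales revenue = 155,250 × R$441.54 = R$68,549,085.00.
Margin of safety = R$68,549,085.00 − R$25,026,156.70 = R$43,522,928.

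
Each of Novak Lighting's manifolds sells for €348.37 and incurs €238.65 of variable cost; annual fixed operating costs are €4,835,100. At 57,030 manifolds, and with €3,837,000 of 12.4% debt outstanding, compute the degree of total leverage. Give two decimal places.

At 57,030 units, contribution = 57,030 × €109.72 = €6,257,331.60.
Subtracting fixed costs: EBIT = €6,257,331.60 − €4,835,100 = €1,422,231.60. Interest = €475,788.00, so EBIT − I = €946,443.60.
Degree of total leverage = total CM / (EBIT − interest) = €6,257,331.60 / €946,443.60 = 6.6114.

6.61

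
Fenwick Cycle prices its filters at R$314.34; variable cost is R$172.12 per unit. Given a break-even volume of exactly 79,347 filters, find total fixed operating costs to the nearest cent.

R$11,284,730.34

Unit CM = price − variable cost = R$314.34 − R$172.12 = R$142.22.
Fixed costs = break-even units × CM = 79,347 × R$142.22 = R$11,284,730.34.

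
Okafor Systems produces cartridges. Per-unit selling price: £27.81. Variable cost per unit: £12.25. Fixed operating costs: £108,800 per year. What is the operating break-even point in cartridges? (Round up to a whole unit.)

6,993 cartridges

Contribution margin per unit = £27.81 − £12.25 = £15.56.
Break-even volume = fixed costs ÷ CM per unit = £108,800 ÷ £15.56 = 6,992.29, so 6,993 cartridges.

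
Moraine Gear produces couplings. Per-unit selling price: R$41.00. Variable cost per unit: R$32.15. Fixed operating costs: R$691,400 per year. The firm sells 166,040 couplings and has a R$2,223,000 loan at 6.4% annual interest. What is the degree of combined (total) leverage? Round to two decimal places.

2.31

At 166,040 units, contribution = 166,040 × R$8.85 = R$1,469,454.00.
EBIT = R$1,469,454.00 − R$691,400 = R$778,054.00. Interest = R$142,272.00.
DOL = R$1,469,454.00 ÷ R$778,054.00 = 1.8886; DFL = R$778,054.00 ÷ R$635,782.00 = 1.2238.
Combined leverage = 1.8886 × 1.2238 = 2.3113.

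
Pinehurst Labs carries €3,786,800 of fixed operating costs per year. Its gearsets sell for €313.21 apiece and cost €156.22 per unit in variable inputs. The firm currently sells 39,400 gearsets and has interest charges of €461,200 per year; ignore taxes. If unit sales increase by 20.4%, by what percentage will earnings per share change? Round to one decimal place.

At 39,400 units, contribution = 39,400 × €156.99 = €6,185,406.00.
Operating income = contribution − fixed costs = €6,185,406.00 − €3,786,800 = €2,398,606.00.
Interest = €461,200.00, so EBIT − I = €1,937,406.00.
Degree of combined leverage = contribution ÷ (EBIT − I) = €6,185,406.00 ÷ €1,937,406.00 = 3.1926.
EPS therefore changes by 3.1926 × (+20.4%) = +65.1%.

+65.1%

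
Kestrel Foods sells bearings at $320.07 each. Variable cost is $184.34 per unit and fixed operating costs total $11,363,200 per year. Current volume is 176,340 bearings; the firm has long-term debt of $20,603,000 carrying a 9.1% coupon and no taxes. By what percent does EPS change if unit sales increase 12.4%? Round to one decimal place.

At 176,340 units, contribution = 176,340 × $135.73 = $23,934,628.20.
Operating income = contribution − fixed costs = $23,934,628.20 − $11,363,200 = $12,571,428.20.
Interest = $1,874,873.00, so EBIT − I = $10,696,555.20.
Degree of combined leverage = contribution ÷ (EBIT − I) = $23,934,628.20 ÷ $10,696,555.20 = 2.2376.
%ΔEPS = DCL × %ΔSales = 2.2376 × +12.4% = +27.7%.

+27.7%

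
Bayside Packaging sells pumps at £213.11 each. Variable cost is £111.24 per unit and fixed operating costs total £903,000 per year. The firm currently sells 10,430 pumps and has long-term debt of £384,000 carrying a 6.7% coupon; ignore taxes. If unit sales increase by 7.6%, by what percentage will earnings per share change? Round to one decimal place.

Contribution at this volume is 10,430 × £101.87 = £1,062,504.10.
Operating income = contribution − fixed costs = £1,062,504.10 − £903,000 = £159,504.10.
Interest = £25,728.00, so EBIT − I = £133,776.10.
DCL = total CM / (EBIT − I) = £1,062,504.10 / £133,776.10 = 7.9424.
EPS therefore changes by 7.9424 × (+7.6%) = +60.4%.

+60.4%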